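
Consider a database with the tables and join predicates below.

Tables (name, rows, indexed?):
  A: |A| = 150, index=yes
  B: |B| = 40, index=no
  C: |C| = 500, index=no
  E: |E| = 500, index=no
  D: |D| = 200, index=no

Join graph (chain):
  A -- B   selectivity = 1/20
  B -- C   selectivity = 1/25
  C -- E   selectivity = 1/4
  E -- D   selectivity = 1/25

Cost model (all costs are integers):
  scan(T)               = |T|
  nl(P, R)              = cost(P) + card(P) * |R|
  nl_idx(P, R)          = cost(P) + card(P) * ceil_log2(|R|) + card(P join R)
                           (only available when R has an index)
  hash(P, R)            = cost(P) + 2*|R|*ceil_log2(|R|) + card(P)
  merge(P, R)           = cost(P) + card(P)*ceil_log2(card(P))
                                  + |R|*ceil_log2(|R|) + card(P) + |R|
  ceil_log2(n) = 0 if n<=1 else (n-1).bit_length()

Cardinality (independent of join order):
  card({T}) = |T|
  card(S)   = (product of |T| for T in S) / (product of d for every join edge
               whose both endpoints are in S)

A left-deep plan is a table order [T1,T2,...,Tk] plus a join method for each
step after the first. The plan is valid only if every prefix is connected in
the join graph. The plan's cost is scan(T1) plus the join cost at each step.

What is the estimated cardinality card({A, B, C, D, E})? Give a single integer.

Tables in S: A(150), B(40), C(500), D(200), E(500)
Edges inside S: A-B(d=20), B-C(d=25), C-E(d=4), E-D(d=25)
numerator = 150 * 40 * 500 * 200 * 500 = 300000000000
denominator = 20 * 25 * 4 * 25 = 50000
card(S) = 300000000000 / 50000 = 6000000

6000000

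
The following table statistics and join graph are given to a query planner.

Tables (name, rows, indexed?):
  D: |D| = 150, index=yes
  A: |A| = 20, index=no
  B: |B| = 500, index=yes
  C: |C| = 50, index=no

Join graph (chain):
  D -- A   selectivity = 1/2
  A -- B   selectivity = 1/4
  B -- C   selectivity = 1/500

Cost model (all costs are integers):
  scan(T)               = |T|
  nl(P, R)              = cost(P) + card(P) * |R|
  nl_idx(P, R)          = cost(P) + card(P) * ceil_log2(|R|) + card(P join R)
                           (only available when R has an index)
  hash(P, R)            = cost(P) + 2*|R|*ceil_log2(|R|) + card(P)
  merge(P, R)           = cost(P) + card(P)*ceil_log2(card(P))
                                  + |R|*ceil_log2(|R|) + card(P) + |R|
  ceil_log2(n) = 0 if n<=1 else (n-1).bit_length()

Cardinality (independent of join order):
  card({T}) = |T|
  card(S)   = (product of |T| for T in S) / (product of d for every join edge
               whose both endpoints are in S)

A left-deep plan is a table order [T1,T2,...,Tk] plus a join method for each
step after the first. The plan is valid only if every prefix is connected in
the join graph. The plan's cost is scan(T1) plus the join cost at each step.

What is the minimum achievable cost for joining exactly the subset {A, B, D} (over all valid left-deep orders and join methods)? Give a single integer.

6100

Selinger DP over subsets of {A,B,D}:
  {D}: scan cost=150, card=150
  {A}: scan cost=20, card=20
  {B}: scan cost=500, card=500
  {AD}: card=1500; try (A,hash)→500, (D,merge)→1490, (A,merge)→1620, (D,nl_idx)→1680, (D,hash)→2440, (D,nl)→3020 …(+1); best=500 via (A,hash)
  {AB}: card=2500; try (A,hash)→1200, (B,nl_idx)→2700, (B,merge)→5140, (A,merge)→5620, (B,hash)→9040, (B,nl)→10020 …(+1); best=1200 via (A,hash)
  {ABD}: card=187500; try (D,hash)→6100, (B,hash)→11000, (B,merge)→23500, (D,merge)→35050, (B,nl_idx)→201500, (D,nl_idx)→208700 …(+2); best=6100 via (D,hash)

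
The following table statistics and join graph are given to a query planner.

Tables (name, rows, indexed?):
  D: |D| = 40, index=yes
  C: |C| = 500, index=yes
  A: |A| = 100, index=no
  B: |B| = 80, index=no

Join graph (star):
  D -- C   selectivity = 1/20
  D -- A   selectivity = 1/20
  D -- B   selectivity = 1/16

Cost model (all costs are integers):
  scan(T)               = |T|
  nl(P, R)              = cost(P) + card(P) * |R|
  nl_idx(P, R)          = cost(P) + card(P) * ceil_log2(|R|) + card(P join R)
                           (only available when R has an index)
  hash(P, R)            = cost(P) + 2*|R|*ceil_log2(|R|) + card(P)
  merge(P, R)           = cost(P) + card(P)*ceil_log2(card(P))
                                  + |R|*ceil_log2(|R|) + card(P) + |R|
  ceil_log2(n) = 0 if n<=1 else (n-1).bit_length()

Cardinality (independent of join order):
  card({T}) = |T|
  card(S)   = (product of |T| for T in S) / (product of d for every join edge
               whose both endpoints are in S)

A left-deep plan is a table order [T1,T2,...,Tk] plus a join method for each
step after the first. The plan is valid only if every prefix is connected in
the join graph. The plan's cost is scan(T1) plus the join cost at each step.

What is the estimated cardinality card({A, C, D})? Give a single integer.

5000

Tables in S: A(100), C(500), D(40)
Edges inside S: D-C(d=20), D-A(d=20)
numerator = 100 * 500 * 40 = 2000000
denominator = 20 * 20 = 400
card(S) = 2000000 / 400 = 5000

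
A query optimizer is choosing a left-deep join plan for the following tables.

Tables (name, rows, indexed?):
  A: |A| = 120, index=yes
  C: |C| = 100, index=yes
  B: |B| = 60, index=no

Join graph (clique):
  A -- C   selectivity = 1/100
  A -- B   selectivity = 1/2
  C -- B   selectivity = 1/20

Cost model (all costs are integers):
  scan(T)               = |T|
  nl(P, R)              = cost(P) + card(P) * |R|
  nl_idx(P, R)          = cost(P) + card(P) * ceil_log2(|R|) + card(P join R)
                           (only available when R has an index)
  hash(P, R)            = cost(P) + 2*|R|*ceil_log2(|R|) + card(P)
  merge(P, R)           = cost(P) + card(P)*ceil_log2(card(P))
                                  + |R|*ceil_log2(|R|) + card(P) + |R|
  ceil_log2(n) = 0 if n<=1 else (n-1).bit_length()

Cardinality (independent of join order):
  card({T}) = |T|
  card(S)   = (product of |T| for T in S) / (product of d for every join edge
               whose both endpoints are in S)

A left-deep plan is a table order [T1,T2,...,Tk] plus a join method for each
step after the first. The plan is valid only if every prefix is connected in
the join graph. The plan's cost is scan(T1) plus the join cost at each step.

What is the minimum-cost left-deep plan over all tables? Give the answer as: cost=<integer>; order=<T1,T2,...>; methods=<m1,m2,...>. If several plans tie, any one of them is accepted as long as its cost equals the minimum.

Selinger DP (subsets sized 1..n):
  {A}: scan cost=120, card=120
  {C}: scan cost=100, card=100
  {B}: scan cost=60, card=60
  {AC}: card=120; try (A,nl_idx)→920, (C,nl_idx)→1080, (C,hash)→1640, (A,merge)→1860, (C,merge)→1880, (A,hash)→1880 …(+2); best=920 via (A,nl_idx)
  {AB}: card=3600; try (B,hash)→960, (A,merge)→1440, (B,merge)→1500, (A,hash)→1800, (A,nl_idx)→4080, (A,nl)→7260 …(+1); best=960 via (B,hash)
  {BC}: card=300; try (C,nl_idx)→780, (B,hash)→920, (C,merge)→1280, (B,merge)→1320, (C,hash)→1520, (C,nl)→6060 …(+1); best=780 via (C,nl_idx)
  {ABC}: card=180; try (B,hash)→1760, (B,merge)→2300, (A,hash)→2760, (A,nl_idx)→3060, (A,merge)→4740, (C,hash)→5960 …(+5); best=1760 via (B,hash)

cost=1760; order=C,A,B; methods=nl_idx,hash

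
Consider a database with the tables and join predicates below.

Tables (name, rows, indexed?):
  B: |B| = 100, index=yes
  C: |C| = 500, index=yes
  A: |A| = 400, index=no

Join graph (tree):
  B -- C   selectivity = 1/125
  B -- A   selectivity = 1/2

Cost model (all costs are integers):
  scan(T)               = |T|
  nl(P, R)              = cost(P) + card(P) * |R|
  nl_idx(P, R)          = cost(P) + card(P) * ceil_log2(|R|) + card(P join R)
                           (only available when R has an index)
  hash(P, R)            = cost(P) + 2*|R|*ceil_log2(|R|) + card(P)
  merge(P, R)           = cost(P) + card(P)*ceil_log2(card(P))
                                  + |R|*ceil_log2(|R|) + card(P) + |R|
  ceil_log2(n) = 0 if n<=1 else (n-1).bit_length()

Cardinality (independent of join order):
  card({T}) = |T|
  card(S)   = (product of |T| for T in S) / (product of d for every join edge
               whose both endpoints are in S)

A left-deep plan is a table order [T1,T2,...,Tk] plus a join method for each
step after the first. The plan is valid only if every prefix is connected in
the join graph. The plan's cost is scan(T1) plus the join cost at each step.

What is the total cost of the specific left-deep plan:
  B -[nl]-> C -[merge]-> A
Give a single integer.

step 1: scan B: cost=100, card=100
step 2: join C via nl
    card(P join C) = 100*500/(125) = 400
    cost = 100 + 100*500 = 50100
step 3: join A via merge
    card(P join A) = 400*400/(2) = 80000
    cost = 50100 + 400*9 + 400*9 + 400 + 400 = 58100

58100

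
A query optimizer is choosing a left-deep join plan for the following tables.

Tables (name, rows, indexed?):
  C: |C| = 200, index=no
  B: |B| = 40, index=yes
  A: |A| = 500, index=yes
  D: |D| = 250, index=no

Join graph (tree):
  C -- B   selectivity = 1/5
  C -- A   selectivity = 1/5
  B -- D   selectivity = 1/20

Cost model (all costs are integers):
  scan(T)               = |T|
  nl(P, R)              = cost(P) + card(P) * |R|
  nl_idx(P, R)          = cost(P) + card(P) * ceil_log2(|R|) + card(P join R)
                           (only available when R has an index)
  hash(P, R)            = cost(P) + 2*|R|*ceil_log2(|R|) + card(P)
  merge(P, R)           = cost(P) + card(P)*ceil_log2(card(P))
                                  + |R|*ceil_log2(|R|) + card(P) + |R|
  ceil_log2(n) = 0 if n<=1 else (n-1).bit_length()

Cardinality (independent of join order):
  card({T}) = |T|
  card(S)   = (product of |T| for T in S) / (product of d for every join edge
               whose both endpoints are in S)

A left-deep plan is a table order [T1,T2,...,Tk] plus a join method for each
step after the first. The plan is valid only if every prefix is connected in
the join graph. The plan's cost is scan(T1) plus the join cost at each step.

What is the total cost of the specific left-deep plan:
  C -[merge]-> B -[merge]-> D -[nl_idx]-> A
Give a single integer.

step 1: scan C: cost=200, card=200
step 2: join B via merge
    card(P join B) = 200*40/(5) = 1600
    cost = 200 + 200*8 + 40*6 + 200 + 40 = 2280
step 3: join D via merge
    card(P join D) = 1600*250/(20) = 20000
    cost = 2280 + 1600*11 + 250*8 + 1600 + 250 = 23730
step 4: join A via nl_idx
    card(P join A) = 20000*500/(5) = 2000000
    cost = 23730 + 20000*9 + 2000000 = 2203730

2203730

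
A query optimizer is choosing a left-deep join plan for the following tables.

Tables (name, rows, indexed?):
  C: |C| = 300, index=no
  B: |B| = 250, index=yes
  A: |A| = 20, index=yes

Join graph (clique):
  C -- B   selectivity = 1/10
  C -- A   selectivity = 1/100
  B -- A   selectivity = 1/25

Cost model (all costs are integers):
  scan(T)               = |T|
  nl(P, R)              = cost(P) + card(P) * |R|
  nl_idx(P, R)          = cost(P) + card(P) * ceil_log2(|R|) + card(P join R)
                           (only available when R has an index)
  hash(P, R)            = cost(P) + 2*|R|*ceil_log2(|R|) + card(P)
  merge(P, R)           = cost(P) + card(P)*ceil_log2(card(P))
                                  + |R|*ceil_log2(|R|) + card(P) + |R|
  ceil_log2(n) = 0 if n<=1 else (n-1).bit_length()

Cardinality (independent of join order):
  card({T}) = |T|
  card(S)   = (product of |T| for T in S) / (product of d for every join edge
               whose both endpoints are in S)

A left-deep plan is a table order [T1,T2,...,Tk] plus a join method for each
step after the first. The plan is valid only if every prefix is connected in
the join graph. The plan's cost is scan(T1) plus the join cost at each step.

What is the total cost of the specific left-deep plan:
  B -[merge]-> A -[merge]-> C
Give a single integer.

step 1: scan B: cost=250, card=250
step 2: join A via merge
    card(P join A) = 250*20/(25) = 200
    cost = 250 + 250*8 + 20*5 + 250 + 20 = 2620
step 3: join C via merge
    card(P join C) = 200*300/(10*100) = 60
    cost = 2620 + 200*8 + 300*9 + 200 + 300 = 7420

7420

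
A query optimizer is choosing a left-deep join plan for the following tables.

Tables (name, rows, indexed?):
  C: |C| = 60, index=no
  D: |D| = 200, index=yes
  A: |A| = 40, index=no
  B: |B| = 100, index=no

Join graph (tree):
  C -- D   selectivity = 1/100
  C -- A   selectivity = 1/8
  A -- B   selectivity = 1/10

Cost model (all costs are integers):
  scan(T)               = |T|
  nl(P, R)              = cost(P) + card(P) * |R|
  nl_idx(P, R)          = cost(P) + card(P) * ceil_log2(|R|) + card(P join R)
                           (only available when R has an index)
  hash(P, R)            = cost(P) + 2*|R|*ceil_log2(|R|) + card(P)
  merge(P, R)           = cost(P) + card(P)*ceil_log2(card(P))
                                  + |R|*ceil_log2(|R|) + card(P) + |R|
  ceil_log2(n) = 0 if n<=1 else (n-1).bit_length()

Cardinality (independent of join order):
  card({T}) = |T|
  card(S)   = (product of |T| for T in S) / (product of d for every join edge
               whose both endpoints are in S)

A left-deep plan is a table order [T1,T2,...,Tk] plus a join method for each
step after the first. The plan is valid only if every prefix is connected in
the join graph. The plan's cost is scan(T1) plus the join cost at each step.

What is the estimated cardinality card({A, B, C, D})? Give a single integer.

6000

Tables in S: A(40), B(100), C(60), D(200)
Edges inside S: C-D(d=100), C-A(d=8), A-B(d=10)
numerator = 40 * 100 * 60 * 200 = 48000000
denominator = 100 * 8 * 10 = 8000
card(S) = 48000000 / 8000 = 6000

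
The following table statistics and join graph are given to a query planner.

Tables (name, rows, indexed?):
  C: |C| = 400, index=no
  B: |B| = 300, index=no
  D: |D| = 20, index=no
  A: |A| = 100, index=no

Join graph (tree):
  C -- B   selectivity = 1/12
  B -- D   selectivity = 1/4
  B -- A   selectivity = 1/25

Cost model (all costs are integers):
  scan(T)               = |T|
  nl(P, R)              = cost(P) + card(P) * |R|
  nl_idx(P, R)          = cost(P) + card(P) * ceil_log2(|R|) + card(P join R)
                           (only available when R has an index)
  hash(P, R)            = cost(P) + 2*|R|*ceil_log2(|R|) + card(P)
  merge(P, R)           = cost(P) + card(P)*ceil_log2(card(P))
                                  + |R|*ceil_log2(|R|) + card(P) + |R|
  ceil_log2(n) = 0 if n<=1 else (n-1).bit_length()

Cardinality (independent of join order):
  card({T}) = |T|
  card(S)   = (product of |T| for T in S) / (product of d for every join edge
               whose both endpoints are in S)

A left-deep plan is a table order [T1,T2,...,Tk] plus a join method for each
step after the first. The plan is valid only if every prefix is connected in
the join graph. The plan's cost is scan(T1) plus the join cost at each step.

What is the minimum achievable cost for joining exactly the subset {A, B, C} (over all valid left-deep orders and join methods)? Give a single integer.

Selinger DP over subsets of {A,B,C}:
  {C}: scan cost=400, card=400
  {B}: scan cost=300, card=300
  {A}: scan cost=100, card=100
  {BC}: card=10000; try (B,hash)→6200, (C,merge)→7300, (B,merge)→7400, (C,hash)→7800, (C,nl)→120300, (B,nl)→120400; best=6200 via (B,hash)
  {AB}: card=1200; try (A,hash)→2000, (B,merge)→3900, (A,merge)→4100, (B,hash)→5600, (B,nl)→30100, (A,nl)→30300; best=2000 via (A,hash)
  {ABC}: card=40000; try (C,hash)→10400, (A,hash)→17600, (C,merge)→20400, (A,merge)→157000, (C,nl)→482000, (A,nl)→1006200; best=10400 via (C,hash)

10400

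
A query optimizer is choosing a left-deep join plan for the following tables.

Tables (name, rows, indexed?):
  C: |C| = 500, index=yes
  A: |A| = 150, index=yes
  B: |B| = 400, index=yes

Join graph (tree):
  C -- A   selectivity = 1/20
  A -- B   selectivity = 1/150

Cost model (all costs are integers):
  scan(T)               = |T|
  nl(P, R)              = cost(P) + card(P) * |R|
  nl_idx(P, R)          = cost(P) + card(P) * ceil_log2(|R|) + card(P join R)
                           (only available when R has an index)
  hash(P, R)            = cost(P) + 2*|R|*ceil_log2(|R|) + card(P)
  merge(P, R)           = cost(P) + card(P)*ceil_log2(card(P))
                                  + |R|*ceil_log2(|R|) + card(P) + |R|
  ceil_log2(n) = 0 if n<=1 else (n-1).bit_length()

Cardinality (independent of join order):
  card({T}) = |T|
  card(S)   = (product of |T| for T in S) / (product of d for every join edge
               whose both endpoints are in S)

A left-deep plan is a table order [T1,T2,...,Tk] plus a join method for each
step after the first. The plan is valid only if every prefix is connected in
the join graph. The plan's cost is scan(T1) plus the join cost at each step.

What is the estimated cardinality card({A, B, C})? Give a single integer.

10000

Tables in S: A(150), B(400), C(500)
Edges inside S: C-A(d=20), A-B(d=150)
numerator = 150 * 400 * 500 = 30000000
denominator = 20 * 150 = 3000
card(S) = 30000000 / 3000 = 10000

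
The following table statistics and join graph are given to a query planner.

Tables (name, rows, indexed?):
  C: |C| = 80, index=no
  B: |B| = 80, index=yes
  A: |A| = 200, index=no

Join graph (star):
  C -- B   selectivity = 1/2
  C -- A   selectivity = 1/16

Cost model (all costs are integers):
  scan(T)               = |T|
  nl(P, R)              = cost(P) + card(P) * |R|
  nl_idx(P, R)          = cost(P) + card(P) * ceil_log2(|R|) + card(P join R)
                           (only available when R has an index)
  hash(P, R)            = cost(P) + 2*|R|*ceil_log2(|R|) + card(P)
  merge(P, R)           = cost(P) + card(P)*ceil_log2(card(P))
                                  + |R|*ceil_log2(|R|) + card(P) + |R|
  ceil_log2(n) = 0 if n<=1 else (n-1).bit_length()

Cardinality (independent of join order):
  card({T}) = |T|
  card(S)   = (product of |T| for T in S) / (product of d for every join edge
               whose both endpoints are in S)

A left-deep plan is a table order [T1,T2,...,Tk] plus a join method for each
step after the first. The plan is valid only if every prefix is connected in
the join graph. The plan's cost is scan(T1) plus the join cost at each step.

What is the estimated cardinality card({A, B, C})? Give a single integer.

Tables in S: A(200), B(80), C(80)
Edges inside S: C-B(d=2), C-A(d=16)
numerator = 200 * 80 * 80 = 1280000
denominator = 2 * 16 = 32
card(S) = 1280000 / 32 = 40000

40000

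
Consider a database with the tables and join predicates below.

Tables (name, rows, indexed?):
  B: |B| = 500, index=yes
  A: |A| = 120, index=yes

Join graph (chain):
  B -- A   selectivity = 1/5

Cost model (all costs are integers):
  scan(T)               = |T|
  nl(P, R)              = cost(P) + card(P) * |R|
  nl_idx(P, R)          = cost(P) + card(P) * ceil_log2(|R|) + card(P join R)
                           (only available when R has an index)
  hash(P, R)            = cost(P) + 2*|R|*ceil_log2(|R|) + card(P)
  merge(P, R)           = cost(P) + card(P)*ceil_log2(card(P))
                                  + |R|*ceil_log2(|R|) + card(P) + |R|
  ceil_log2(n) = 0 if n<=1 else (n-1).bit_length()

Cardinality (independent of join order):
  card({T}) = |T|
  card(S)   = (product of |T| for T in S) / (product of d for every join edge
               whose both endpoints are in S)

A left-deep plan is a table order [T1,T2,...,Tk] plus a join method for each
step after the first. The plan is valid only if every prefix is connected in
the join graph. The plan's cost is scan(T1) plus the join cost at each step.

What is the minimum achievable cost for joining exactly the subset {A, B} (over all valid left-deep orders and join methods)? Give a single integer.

Selinger DP over subsets of {A,B}:
  {B}: scan cost=500, card=500
  {A}: scan cost=120, card=120
  {AB}: card=12000; try (A,hash)→2680, (B,merge)→6080, (A,merge)→6460, (B,hash)→9240, (B,nl_idx)→13200, (A,nl_idx)→16000 …(+2); best=2680 via (A,hash)

2680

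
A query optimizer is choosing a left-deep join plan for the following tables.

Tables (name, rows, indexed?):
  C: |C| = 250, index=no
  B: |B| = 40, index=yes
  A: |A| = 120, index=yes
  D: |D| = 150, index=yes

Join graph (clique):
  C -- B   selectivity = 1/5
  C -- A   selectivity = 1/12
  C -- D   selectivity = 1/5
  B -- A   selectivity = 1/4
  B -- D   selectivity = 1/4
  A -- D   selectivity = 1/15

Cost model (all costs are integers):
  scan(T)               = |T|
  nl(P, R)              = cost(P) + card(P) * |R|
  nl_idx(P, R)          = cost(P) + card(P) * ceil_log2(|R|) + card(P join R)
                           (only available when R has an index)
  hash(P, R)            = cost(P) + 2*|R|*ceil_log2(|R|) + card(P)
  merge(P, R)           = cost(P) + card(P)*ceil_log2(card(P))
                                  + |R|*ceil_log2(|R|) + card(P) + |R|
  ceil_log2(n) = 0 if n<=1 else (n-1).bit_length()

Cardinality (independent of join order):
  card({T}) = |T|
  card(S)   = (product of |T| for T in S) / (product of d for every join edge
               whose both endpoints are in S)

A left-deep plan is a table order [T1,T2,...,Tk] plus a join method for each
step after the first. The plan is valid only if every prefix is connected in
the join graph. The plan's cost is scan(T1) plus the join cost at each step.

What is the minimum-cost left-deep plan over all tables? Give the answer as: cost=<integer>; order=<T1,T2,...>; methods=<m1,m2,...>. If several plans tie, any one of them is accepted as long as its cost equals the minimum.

cost=10660; order=D,A,B,C; methods=hash,hash,hash

Selinger DP (subsets sized 1..n):
  {C}: scan cost=250, card=250
  {B}: scan cost=40, card=40
  {A}: scan cost=120, card=120
  {D}: scan cost=150, card=150
  {BC}: card=2000; try (B,hash)→980, (C,merge)→2570, (B,merge)→2780, (B,nl_idx)→3750, (C,hash)→4080, (C,nl)→10040 …(+1); best=980 via (B,hash)
  {AC}: card=2500; try (A,hash)→2180, (C,merge)→3330, (A,merge)→3460, (C,hash)→4240, (A,nl_idx)→4500, (C,nl)→30120 …(+1); best=2180 via (A,hash)
  {CD}: card=7500; try (D,hash)→2900, (C,merge)→3750, (D,merge)→3850, (C,hash)→4300, (D,nl_idx)→9750, (C,nl)→37650 …(+1); best=2900 via (D,hash)
  {AB}: card=1200; try (B,hash)→720, (A,merge)→1280, (B,merge)→1360, (A,nl_idx)→1520, (A,hash)→1760, (B,nl_idx)→2040 …(+2); best=720 via (B,hash)
  {BD}: card=1500; try (B,hash)→780, (D,merge)→1670, (B,merge)→1780, (D,nl_idx)→1860, (D,hash)→2480, (B,nl_idx)→2550 …(+2); best=780 via (B,hash)
  {AD}: card=1200; try (A,hash)→1980, (D,nl_idx)→2280, (A,nl_idx)→2400, (D,merge)→2430, (A,merge)→2460, (D,hash)→2640 …(+2); best=1980 via (A,hash)
  {ABC}: card=5000; try (A,hash)→4660, (B,hash)→5160, (C,hash)→5920, (C,merge)→17370, (A,nl_idx)→19980, (B,nl_idx)→22180 …(+5); best=4660 via (A,hash)
  {BCD}: card=15000; try (D,hash)→5380, (C,hash)→6280, (B,hash)→10880, (C,merge)→21030, (D,merge)→26330, (D,nl_idx)→31980 …(+5); best=5380 via (D,hash)
  {ACD}: card=5000; try (D,hash)→7080, (C,hash)→7180, (A,hash)→12080, (C,merge)→18630, (D,nl_idx)→27180, (D,merge)→36030 …(+5); best=7080 via (D,hash)
  {ABD}: card=3000; try (B,hash)→3660, (A,hash)→3960, (D,hash)→4320, (B,nl_idx)→12180, (D,nl_idx)→13320, (A,nl_idx)→14280 …(+6); best=3660 via (B,hash)
  {ABCD}: card=2500; try (C,hash)→10660, (D,hash)→12060, (B,hash)→12560, (A,hash)→22060, (B,nl_idx)→39580, (C,merge)→44910 …(+9); best=10660 via (C,hash)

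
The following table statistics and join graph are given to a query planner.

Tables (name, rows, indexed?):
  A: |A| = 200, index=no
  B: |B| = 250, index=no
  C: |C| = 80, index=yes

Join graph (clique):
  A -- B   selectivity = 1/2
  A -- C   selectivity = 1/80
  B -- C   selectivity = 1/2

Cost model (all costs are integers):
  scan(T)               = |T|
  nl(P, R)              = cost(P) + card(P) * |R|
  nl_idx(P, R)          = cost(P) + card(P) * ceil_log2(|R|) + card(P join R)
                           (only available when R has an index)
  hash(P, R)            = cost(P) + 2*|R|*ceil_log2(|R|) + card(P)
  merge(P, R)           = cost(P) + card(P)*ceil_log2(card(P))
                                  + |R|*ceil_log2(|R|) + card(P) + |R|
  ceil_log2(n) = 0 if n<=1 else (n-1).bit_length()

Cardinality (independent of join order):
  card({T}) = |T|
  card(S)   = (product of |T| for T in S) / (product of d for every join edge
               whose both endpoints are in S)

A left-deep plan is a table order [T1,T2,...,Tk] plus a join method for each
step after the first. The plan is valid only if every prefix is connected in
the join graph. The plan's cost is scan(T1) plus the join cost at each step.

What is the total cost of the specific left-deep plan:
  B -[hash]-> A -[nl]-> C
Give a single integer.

2003700

step 1: scan B: cost=250, card=250
step 2: join A via hash
    card(P join A) = 250*200/(2) = 25000
    cost = 250 + 2*200*8 + 250 = 3700
step 3: join C via nl
    card(P join C) = 25000*80/(80*2) = 12500
    cost = 3700 + 25000*80 = 2003700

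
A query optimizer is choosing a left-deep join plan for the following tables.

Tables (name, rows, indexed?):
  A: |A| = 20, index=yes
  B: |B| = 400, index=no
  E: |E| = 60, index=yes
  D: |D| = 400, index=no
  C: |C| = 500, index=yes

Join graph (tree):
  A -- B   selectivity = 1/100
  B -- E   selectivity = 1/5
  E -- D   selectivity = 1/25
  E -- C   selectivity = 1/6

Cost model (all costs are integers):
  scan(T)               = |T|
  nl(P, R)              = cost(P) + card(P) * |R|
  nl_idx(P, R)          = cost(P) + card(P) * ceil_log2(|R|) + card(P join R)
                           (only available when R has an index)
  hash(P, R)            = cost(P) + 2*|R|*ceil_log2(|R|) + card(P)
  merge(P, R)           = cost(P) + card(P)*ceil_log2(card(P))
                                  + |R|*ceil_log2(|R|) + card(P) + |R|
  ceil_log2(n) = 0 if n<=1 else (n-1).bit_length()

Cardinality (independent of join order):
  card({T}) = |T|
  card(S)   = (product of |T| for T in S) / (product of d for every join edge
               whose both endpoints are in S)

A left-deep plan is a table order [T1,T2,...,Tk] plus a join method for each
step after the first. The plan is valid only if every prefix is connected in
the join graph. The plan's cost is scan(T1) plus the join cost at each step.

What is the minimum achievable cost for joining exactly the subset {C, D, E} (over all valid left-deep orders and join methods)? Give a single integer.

Selinger DP over subsets of {C,D,E}:
  {E}: scan cost=60, card=60
  {D}: scan cost=400, card=400
  {C}: scan cost=500, card=500
  {DE}: card=960; try (E,hash)→1520, (E,nl_idx)→3760, (D,merge)→4480, (E,merge)→4820, (D,hash)→7320, (D,nl)→24060 …(+1); best=1520 via (E,hash)
  {CE}: card=5000; try (E,hash)→1720, (C,merge)→5480, (C,nl_idx)→5600, (E,merge)→5920, (E,nl_idx)→8500, (C,hash)→9120 …(+2); best=1720 via (E,hash)
  {CDE}: card=80000; try (C,hash)→11480, (D,hash)→13920, (C,merge)→17080, (D,merge)→75720, (C,nl_idx)→90160, (C,nl)→481520 …(+1); best=11480 via (C,hash)

11480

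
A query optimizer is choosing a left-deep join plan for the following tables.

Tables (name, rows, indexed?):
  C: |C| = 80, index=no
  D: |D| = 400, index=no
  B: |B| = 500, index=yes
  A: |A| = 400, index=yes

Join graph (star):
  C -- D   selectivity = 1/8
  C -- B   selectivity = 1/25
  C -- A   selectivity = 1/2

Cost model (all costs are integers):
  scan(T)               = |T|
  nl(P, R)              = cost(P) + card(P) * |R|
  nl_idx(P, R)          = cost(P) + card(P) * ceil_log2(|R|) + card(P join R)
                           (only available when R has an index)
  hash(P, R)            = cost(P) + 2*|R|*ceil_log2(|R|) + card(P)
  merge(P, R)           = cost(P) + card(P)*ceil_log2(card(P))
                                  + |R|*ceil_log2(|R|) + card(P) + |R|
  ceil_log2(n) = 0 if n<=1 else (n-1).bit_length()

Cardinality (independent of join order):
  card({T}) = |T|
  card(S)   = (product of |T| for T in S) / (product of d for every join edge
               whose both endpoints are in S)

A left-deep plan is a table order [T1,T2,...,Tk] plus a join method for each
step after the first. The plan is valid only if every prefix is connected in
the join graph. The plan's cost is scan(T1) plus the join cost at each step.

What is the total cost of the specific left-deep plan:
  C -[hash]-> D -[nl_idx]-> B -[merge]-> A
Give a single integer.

step 1: scan C: cost=80, card=80
step 2: join D via hash
    card(P join D) = 80*400/(8) = 4000
    cost = 80 + 2*400*9 + 80 = 7360
step 3: join B via nl_idx
    card(P join B) = 4000*500/(25) = 80000
    cost = 7360 + 4000*9 + 80000 = 123360
step 4: join A via merge
    card(P join A) = 80000*400/(2) = 16000000
    cost = 123360 + 80000*17 + 400*9 + 80000 + 400 = 1567360

1567360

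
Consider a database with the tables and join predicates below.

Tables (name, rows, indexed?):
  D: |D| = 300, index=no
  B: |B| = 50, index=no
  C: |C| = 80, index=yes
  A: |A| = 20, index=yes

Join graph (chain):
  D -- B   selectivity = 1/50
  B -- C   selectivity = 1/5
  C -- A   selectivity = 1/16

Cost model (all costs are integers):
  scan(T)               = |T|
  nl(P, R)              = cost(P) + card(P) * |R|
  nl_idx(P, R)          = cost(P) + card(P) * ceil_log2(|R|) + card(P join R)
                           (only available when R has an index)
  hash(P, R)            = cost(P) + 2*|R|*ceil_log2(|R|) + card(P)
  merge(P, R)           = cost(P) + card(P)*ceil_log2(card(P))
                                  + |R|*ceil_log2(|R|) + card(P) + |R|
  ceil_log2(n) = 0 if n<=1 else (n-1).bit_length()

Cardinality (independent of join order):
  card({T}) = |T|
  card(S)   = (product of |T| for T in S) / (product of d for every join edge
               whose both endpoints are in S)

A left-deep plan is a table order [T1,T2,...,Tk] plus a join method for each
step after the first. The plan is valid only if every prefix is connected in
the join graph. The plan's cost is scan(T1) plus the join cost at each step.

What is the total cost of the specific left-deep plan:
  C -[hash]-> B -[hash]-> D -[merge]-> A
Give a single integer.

step 1: scan C: cost=80, card=80
step 2: join B via hash
    card(P join B) = 80*50/(5) = 800
    cost = 80 + 2*50*6 + 80 = 760
step 3: join D via hash
    card(P join D) = 800*300/(50) = 4800
    cost = 760 + 2*300*9 + 800 = 6960
step 4: join A via merge
    card(P join A) = 4800*20/(16) = 6000
    cost = 6960 + 4800*13 + 20*5 + 4800 + 20 = 74280

74280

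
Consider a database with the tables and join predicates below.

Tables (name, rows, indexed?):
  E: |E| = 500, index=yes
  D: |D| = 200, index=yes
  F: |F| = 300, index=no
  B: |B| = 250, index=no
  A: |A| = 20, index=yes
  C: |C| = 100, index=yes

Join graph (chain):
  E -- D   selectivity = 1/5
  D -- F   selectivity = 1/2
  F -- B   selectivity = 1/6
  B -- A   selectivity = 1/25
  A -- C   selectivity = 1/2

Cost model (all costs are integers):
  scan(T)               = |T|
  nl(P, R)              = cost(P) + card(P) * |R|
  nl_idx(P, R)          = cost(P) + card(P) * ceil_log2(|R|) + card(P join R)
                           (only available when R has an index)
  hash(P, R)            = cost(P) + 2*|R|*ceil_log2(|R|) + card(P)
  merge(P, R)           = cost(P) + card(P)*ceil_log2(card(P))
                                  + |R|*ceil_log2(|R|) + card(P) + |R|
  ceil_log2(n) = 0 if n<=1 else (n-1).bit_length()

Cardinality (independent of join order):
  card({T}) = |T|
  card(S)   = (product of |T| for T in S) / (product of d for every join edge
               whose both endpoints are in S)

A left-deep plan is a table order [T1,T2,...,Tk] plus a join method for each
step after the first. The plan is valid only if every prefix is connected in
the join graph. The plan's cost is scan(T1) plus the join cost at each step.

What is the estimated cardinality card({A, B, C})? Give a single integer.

Tables in S: A(20), B(250), C(100)
Edges inside S: B-A(d=25), A-C(d=2)
numerator = 20 * 250 * 100 = 500000
denominator = 25 * 2 = 50
card(S) = 500000 / 50 = 10000

10000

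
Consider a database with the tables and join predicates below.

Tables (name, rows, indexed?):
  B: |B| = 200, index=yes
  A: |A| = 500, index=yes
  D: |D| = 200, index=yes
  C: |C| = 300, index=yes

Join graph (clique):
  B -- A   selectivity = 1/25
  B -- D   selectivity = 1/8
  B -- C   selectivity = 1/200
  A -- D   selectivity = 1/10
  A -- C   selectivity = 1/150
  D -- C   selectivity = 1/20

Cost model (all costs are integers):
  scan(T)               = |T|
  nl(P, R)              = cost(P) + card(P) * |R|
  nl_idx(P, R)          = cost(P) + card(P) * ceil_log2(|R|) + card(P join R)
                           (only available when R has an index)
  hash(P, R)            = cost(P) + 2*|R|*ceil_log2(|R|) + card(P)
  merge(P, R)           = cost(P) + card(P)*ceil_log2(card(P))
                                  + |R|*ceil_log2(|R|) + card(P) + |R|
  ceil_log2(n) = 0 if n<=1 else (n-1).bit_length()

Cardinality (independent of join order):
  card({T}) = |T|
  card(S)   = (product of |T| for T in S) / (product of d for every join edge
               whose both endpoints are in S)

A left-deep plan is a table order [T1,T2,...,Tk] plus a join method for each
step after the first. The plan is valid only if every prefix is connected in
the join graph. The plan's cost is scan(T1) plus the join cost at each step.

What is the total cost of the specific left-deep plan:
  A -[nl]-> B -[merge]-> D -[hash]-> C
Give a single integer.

step 1: scan A: cost=500, card=500
step 2: join B via nl
    card(P join B) = 500*200/(25) = 4000
    cost = 500 + 500*200 = 100500
step 3: join D via merge
    card(P join D) = 4000*200/(8*10) = 10000
    cost = 100500 + 4000*12 + 200*8 + 4000 + 200 = 154300
step 4: join C via hash
    card(P join C) = 10000*300/(200*150*20) = 5
    cost = 154300 + 2*300*9 + 10000 = 169700

169700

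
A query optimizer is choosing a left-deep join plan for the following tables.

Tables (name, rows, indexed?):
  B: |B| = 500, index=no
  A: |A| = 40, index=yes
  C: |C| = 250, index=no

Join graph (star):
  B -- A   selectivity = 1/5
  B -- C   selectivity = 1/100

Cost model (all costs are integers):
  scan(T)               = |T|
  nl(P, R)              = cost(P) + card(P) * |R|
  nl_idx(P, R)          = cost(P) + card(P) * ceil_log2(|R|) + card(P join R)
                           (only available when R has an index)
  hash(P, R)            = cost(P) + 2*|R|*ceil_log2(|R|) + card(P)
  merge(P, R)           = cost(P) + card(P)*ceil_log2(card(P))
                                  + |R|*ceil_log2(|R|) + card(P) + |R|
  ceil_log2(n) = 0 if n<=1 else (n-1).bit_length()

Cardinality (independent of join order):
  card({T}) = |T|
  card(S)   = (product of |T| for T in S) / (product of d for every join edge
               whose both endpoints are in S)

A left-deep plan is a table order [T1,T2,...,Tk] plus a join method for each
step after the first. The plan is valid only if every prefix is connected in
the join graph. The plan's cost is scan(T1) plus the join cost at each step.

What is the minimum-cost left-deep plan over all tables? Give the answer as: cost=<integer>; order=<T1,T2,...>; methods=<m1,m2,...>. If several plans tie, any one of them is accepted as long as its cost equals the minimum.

cost=6730; order=B,C,A; methods=hash,hash

Selinger DP (subsets sized 1..n):
  {B}: scan cost=500, card=500
  {A}: scan cost=40, card=40
  {C}: scan cost=250, card=250
  {AB}: card=4000; try (A,hash)→1480, (B,merge)→5320, (A,merge)→5780, (A,nl_idx)→7500, (B,hash)→9080, (B,nl)→20040 …(+1); best=1480 via (A,hash)
  {BC}: card=1250; try (C,hash)→5000, (B,merge)→7500, (C,merge)→7750, (B,hash)→9500, (B,nl)→125250, (C,nl)→125500; best=5000 via (C,hash)
  {ABC}: card=10000; try (A,hash)→6730, (C,hash)→9480, (A,merge)→20280, (A,nl_idx)→22500, (A,nl)→55000, (C,merge)→55730 …(+1); best=6730 via (A,hash)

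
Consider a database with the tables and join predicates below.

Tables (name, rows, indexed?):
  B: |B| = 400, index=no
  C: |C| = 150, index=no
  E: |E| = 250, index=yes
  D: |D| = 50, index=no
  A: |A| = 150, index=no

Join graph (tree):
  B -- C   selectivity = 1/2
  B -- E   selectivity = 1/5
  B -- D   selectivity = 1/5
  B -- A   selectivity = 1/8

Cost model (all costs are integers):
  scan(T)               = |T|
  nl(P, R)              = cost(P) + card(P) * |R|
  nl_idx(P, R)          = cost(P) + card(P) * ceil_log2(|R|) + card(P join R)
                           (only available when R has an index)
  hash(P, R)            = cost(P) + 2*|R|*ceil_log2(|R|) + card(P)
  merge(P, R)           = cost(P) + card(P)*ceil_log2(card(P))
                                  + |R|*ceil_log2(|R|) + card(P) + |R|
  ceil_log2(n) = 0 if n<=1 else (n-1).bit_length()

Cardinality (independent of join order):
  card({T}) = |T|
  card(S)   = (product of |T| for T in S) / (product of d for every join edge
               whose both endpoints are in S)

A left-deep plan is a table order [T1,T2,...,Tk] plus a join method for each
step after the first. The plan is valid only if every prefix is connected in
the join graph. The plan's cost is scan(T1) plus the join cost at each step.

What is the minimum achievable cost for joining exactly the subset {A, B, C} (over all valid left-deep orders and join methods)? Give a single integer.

Selinger DP over subsets of {A,B,C}:
  {B}: scan cost=400, card=400
  {C}: scan cost=150, card=150
  {A}: scan cost=150, card=150
  {BC}: card=30000; try (C,hash)→3200, (B,merge)→5500, (C,merge)→5750, (B,hash)→7500, (B,nl)→60150, (C,nl)→60400; best=3200 via (C,hash)
  {AB}: card=7500; try (A,hash)→3200, (B,merge)→5500, (A,merge)→5750, (B,hash)→7500, (B,nl)→60150, (A,nl)→60400; best=3200 via (A,hash)
  {ABC}: card=562500; try (C,hash)→13100, (A,hash)→35600, (C,merge)→109550, (A,merge)→484550, (C,nl)→1128200, (A,nl)→4503200; best=13100 via (C,hash)

13100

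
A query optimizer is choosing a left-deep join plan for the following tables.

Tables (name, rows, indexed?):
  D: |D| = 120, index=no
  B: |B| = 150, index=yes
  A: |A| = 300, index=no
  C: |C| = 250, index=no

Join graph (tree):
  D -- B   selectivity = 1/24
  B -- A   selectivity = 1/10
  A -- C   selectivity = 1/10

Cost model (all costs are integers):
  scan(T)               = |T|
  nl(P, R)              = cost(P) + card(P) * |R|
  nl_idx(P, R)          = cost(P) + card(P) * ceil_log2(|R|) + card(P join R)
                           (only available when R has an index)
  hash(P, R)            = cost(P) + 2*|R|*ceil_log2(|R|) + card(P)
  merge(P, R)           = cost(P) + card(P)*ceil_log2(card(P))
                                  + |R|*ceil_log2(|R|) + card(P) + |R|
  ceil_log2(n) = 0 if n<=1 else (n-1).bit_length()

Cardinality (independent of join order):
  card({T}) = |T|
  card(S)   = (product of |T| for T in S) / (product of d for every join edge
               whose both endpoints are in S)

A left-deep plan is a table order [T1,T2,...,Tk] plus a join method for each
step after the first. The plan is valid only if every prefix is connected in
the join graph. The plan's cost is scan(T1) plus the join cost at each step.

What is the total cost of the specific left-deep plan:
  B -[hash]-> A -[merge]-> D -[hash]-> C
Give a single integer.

step 1: scan B: cost=150, card=150
step 2: join A via hash
    card(P join A) = 150*300/(10) = 4500
    cost = 150 + 2*300*9 + 150 = 5700
step 3: join D via merge
    card(P join D) = 4500*120/(24) = 22500
    cost = 5700 + 4500*13 + 120*7 + 4500 + 120 = 69660
step 4: join C via hash
    card(P join C) = 22500*250/(10) = 562500
    cost = 69660 + 2*250*8 + 22500 = 96160

96160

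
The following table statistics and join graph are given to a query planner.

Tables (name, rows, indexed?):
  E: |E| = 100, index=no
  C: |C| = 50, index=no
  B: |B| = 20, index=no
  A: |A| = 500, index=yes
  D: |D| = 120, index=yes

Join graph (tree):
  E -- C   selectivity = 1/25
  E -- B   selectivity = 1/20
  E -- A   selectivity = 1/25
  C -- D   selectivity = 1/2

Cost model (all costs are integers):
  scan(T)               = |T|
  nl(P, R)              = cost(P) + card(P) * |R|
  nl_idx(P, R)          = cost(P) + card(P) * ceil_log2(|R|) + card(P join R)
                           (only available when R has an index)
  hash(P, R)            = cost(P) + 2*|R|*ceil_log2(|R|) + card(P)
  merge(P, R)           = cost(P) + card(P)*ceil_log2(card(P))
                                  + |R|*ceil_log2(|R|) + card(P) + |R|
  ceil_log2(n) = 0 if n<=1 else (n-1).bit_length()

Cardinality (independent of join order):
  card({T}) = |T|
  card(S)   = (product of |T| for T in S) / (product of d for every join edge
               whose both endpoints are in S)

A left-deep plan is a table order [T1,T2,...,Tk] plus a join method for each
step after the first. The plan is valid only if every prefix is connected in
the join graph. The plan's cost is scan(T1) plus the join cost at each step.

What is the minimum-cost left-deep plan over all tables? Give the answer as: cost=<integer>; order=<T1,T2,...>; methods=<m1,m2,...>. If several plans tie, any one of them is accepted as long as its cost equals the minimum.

cost=11580; order=E,B,A,C,D; methods=hash,nl_idx,hash,hash

Selinger DP (subsets sized 1..n):
  {E}: scan cost=100, card=100
  {C}: scan cost=50, card=50
  {B}: scan cost=20, card=20
  {A}: scan cost=500, card=500
  {D}: scan cost=120, card=120
  {CE}: card=200; try (C,hash)→800, (E,merge)→1200, (C,merge)→1250, (E,hash)→1500, (E,nl)→5050, (C,nl)→5100; best=800 via (C,hash)
  {BE}: card=100; try (B,hash)→400, (E,merge)→940, (B,merge)→1020, (E,hash)→1440, (E,nl)→2020, (B,nl)→2100; best=400 via (B,hash)
  {AE}: card=2000; try (E,hash)→2400, (A,nl_idx)→3000, (A,merge)→5900, (E,merge)→6300, (A,hash)→9200, (A,nl)→50100 …(+1); best=2400 via (E,hash)
  {CD}: card=3000; try (C,hash)→840, (D,merge)→1360, (C,merge)→1430, (D,hash)→1780, (D,nl_idx)→3400, (D,nl)→6050 …(+1); best=840 via (C,hash)
  {BCE}: card=200; try (C,hash)→1100, (B,hash)→1200, (C,merge)→1550, (B,merge)→2720, (B,nl)→4800, (C,nl)→5400; best=1100 via (C,hash)
  {ACE}: card=4000; try (C,hash)→5000, (A,nl_idx)→6600, (A,merge)→7600, (A,hash)→10000, (C,merge)→26750, (A,nl)→100800 …(+1); best=5000 via (C,hash)
  {CDE}: card=12000; try (D,hash)→2680, (D,merge)→3560, (E,hash)→5240, (D,nl_idx)→14200, (D,nl)→24800, (E,merge)→40640 …(+1); best=2680 via (D,hash)
  {ABE}: card=2000; try (A,nl_idx)→3300, (B,hash)→4600, (A,merge)→6200, (A,hash)→9500, (B,merge)→26520, (B,nl)→42400 …(+1); best=3300 via (A,nl_idx)
  {ABCE}: card=4000; try (C,hash)→5900, (A,nl_idx)→6900, (A,merge)→7900, (B,hash)→9200, (A,hash)→10300, (C,merge)→27650 …(+4); best=5900 via (C,hash)
  {BCDE}: card=12000; try (D,hash)→2980, (D,merge)→3860, (D,nl_idx)→14500, (B,hash)→14880, (D,nl)→25100, (B,merge)→182800 …(+1); best=2980 via (D,hash)
  {ACDE}: card=240000; try (D,hash)→10680, (A,hash)→23680, (D,merge)→57960, (A,merge)→187680, (D,nl_idx)→273000, (A,nl_idx)→350680 …(+2); best=10680 via (D,hash)
  {ABCDE}: card=240000; try (D,hash)→11580, (A,hash)→23980, (D,merge)→58860, (A,merge)→187980, (B,hash)→250880, (D,nl_idx)→273900 …(+5); best=11580 via (D,hash)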